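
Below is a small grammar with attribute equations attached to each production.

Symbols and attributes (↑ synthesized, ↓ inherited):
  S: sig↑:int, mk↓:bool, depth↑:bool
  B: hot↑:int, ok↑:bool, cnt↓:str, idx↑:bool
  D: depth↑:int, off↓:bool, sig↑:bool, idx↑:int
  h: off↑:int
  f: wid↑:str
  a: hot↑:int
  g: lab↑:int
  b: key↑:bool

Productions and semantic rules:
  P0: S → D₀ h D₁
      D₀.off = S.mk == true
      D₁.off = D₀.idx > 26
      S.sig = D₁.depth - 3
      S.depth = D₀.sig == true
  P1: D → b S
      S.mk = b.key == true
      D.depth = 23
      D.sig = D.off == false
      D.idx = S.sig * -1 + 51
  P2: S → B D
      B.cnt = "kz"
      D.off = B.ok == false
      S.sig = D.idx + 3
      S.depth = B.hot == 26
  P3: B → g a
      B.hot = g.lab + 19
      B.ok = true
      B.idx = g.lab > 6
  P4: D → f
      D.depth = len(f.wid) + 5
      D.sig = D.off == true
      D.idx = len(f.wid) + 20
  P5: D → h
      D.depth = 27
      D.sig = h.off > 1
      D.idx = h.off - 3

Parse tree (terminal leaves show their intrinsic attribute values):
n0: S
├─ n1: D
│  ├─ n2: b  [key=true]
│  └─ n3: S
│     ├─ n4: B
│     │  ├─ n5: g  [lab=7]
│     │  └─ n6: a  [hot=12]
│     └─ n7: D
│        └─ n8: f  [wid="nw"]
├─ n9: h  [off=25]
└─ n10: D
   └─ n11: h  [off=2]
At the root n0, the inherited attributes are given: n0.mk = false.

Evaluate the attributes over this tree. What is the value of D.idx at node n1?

26

1. n0.mk = false  [given at root]
2. n1.off = false  [S.mk == true]
3. n2.key = true  [terminal]
4. n3.mk = true  [b.key == true]
5. n4.cnt = "kz"  ["kz"]
6. n5.lab = 7  [terminal]
7. n6.hot = 12  [terminal]
8. n4.hot = 26  [g.lab + 19]
9. n4.ok = true  [true]
10. n4.idx = true  [g.lab > 6]
11. n7.off = false  [B.ok == false]
12. n8.wid = "nw"  [terminal]
13. n7.depth = 7  [len(f.wid) + 5]
14. n7.sig = false  [D.off == true]
15. n7.idx = 22  [len(f.wid) + 20]
16. n3.sig = 25  [D.idx + 3]
17. n3.depth = true  [B.hot == 26]
18. n1.depth = 23  [23]
19. n1.sig = true  [D.off == false]
20. n1.idx = 26  [S.sig * -1 + 51]
21. n9.off = 25  [terminal]
22. n10.off = false  [D₀.idx > 26]
23. n11.off = 2  [terminal]
24. n10.depth = 27  [27]
25. n10.sig = true  [h.off > 1]
26. n10.idx = -1  [h.off - 3]
27. n0.sig = 24  [D₁.depth - 3]
28. n0.depth = true  [D₀.sig == true]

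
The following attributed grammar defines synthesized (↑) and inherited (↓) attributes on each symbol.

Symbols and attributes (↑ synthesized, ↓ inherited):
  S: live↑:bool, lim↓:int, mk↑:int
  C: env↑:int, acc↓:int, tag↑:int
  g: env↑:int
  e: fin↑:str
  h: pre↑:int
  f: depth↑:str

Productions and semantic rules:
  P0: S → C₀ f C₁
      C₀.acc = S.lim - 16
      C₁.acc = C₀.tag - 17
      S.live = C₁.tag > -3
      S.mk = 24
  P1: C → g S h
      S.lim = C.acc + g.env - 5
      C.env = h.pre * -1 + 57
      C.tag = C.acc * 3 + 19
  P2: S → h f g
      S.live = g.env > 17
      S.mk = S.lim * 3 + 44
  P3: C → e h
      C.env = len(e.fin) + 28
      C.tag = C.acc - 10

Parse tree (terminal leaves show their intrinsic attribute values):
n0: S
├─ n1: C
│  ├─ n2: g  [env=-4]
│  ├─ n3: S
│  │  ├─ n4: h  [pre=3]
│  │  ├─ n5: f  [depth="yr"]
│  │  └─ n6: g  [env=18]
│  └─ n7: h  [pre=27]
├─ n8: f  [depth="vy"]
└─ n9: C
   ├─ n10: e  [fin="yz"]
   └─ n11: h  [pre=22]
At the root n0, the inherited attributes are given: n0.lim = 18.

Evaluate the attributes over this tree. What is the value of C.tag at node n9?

-2

1. n0.lim = 18  [given at root]
2. n1.acc = 2  [S.lim - 16]
3. n2.env = -4  [terminal]
4. n3.lim = -7  [C.acc + g.env - 5]
5. n4.pre = 3  [terminal]
6. n5.depth = "yr"  [terminal]
7. n6.env = 18  [terminal]
8. n3.live = true  [g.env > 17]
9. n3.mk = 23  [S.lim * 3 + 44]
10. n7.pre = 27  [terminal]
11. n1.env = 30  [h.pre * -1 + 57]
12. n1.tag = 25  [C.acc * 3 + 19]
13. n8.depth = "vy"  [terminal]
14. n9.acc = 8  [C₀.tag - 17]
15. n10.fin = "yz"  [terminal]
16. n11.pre = 22  [terminal]
17. n9.env = 30  [len(e.fin) + 28]
18. n9.tag = -2  [C.acc - 10]
19. n0.live = true  [C₁.tag > -3]
20. n0.mk = 24  [24]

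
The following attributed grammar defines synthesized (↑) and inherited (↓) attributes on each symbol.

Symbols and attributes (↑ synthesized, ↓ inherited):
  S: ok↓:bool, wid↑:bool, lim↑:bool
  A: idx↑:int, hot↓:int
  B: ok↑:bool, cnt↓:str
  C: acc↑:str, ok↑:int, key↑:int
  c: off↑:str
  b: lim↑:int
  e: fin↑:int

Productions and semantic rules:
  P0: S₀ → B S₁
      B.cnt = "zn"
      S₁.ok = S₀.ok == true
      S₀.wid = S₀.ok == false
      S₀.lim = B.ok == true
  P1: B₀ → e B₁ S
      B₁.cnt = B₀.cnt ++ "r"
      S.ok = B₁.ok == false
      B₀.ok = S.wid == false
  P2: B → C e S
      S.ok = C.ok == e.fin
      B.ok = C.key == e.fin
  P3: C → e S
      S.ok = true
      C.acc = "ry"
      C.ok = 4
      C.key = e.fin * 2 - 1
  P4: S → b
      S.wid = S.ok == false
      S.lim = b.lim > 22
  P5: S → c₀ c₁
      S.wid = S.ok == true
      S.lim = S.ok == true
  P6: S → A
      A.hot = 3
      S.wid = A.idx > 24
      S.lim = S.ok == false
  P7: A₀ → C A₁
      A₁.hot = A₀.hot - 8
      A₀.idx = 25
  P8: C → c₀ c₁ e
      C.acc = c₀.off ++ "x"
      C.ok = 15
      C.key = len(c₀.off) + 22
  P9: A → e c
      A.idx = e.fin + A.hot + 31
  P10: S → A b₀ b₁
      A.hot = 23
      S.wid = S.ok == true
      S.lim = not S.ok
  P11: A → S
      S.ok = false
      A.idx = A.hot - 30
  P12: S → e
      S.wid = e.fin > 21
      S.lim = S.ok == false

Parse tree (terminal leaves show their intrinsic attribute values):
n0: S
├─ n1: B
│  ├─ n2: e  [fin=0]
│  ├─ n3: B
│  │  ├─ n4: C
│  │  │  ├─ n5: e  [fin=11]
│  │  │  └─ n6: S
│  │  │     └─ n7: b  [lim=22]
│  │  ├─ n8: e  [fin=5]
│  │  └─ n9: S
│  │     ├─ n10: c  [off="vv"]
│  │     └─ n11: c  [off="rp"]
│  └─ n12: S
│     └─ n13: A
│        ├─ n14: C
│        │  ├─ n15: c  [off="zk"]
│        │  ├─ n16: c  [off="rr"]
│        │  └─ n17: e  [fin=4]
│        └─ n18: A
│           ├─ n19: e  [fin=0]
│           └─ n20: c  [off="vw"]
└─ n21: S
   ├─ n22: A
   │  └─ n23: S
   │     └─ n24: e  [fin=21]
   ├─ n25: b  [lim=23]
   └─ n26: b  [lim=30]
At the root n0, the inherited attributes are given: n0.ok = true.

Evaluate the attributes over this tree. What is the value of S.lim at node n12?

1. n0.ok = true  [given at root]
2. n1.cnt = "zn"  ["zn"]
3. n2.fin = 0  [terminal]
4. n3.cnt = "znr"  [B₀.cnt ++ "r"]
5. n5.fin = 11  [terminal]
6. n6.ok = true  [true]
7. n7.lim = 22  [terminal]
8. n6.wid = false  [S.ok == false]
9. n6.lim = false  [b.lim > 22]
10. n4.acc = "ry"  ["ry"]
11. n4.ok = 4  [4]
12. n4.key = 21  [e.fin * 2 - 1]
13. n8.fin = 5  [terminal]
14. n9.ok = false  [C.ok == e.fin]
15. n10.off = "vv"  [terminal]
16. n11.off = "rp"  [terminal]
17. n9.wid = false  [S.ok == true]
18. n9.lim = false  [S.ok == true]
19. n3.ok = false  [C.key == e.fin]
20. n12.ok = true  [B₁.ok == false]
21. n13.hot = 3  [3]
22. n15.off = "zk"  [terminal]
23. n16.off = "rr"  [terminal]
24. n17.fin = 4  [terminal]
25. n14.acc = "zkx"  [c₀.off ++ "x"]
26. n14.ok = 15  [15]
27. n14.key = 24  [len(c₀.off) + 22]
28. n18.hot = -5  [A₀.hot - 8]
29. n19.fin = 0  [terminal]
30. n20.off = "vw"  [terminal]
31. n18.idx = 26  [e.fin + A.hot + 31]
32. n13.idx = 25  [25]
33. n12.wid = true  [A.idx > 24]
34. n12.lim = false  [S.ok == false]
35. n1.ok = false  [S.wid == false]
36. n21.ok = true  [S₀.ok == true]
37. n22.hot = 23  [23]
38. n23.ok = false  [false]
39. n24.fin = 21  [terminal]
40. n23.wid = false  [e.fin > 21]
41. n23.lim = true  [S.ok == false]
42. n22.idx = -7  [A.hot - 30]
43. n25.lim = 23  [terminal]
44. n26.lim = 30  [terminal]
45. n21.wid = true  [S.ok == true]
46. n21.lim = false  [not S.ok]
47. n0.wid = false  [S₀.ok == false]
48. n0.lim = false  [B.ok == true]

false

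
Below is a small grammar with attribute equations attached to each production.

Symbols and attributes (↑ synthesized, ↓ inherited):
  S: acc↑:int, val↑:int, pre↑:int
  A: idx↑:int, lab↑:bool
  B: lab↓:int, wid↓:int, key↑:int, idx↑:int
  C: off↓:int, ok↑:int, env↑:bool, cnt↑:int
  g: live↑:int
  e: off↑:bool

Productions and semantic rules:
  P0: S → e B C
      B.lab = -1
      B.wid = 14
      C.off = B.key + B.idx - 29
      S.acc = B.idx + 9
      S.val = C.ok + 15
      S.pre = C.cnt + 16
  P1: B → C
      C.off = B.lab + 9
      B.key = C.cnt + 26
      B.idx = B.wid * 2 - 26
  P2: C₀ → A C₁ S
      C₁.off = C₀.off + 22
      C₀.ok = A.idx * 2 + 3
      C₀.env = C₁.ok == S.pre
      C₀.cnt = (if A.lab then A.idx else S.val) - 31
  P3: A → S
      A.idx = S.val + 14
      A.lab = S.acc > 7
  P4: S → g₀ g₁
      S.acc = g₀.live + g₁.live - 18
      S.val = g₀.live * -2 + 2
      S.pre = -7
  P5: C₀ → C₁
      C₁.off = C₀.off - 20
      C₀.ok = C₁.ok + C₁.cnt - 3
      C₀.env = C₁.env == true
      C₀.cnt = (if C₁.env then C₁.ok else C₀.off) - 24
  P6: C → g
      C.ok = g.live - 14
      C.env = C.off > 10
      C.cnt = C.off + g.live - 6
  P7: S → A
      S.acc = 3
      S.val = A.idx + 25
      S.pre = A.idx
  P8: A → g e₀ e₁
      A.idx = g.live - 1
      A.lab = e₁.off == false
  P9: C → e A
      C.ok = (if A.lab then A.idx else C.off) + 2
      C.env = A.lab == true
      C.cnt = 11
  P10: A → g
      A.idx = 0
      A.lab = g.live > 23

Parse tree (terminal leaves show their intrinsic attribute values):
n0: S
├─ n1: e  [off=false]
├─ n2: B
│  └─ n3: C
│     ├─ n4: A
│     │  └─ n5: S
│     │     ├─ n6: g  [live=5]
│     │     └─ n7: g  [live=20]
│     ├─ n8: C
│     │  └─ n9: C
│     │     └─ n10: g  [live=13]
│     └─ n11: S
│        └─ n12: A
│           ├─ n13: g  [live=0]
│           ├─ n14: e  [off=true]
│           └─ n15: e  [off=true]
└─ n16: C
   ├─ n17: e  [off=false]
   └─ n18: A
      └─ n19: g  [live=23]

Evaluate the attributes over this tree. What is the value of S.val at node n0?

9

1. n1.off = false  [terminal]
2. n2.lab = -1  [-1]
3. n2.wid = 14  [14]
4. n3.off = 8  [B.lab + 9]
5. n6.live = 5  [terminal]
6. n7.live = 20  [terminal]
7. n5.acc = 7  [g₀.live + g₁.live - 18]
8. n5.val = -8  [g₀.live * -2 + 2]
9. n5.pre = -7  [-7]
10. n4.idx = 6  [S.val + 14]
11. n4.lab = false  [S.acc > 7]
12. n8.off = 30  [C₀.off + 22]
13. n9.off = 10  [C₀.off - 20]
14. n10.live = 13  [terminal]
15. n9.ok = -1  [g.live - 14]
16. n9.env = false  [C.off > 10]
17. n9.cnt = 17  [C.off + g.live - 6]
18. n8.ok = 13  [C₁.ok + C₁.cnt - 3]
19. n8.env = false  [C₁.env == true]
20. n8.cnt = 6  [(if C₁.env then C₁.ok else C₀.off) - 24]
21. n13.live = 0  [terminal]
22. n14.off = true  [terminal]
23. n15.off = true  [terminal]
24. n12.idx = -1  [g.live - 1]
25. n12.lab = false  [e₁.off == false]
26. n11.acc = 3  [3]
27. n11.val = 24  [A.idx + 25]
28. n11.pre = -1  [A.idx]
29. n3.ok = 15  [A.idx * 2 + 3]
30. n3.env = false  [C₁.ok == S.pre]
31. n3.cnt = -7  [(if A.lab then A.idx else S.val) - 31]
32. n2.key = 19  [C.cnt + 26]
33. n2.idx = 2  [B.wid * 2 - 26]
34. n16.off = -8  [B.key + B.idx - 29]
35. n17.off = false  [terminal]
36. n19.live = 23  [terminal]
37. n18.idx = 0  [0]
38. n18.lab = false  [g.live > 23]
39. n16.ok = -6  [(if A.lab then A.idx else C.off) + 2]
40. n16.env = false  [A.lab == true]
41. n16.cnt = 11  [11]
42. n0.acc = 11  [B.idx + 9]
43. n0.val = 9  [C.ok + 15]
44. n0.pre = 27  [C.cnt + 16]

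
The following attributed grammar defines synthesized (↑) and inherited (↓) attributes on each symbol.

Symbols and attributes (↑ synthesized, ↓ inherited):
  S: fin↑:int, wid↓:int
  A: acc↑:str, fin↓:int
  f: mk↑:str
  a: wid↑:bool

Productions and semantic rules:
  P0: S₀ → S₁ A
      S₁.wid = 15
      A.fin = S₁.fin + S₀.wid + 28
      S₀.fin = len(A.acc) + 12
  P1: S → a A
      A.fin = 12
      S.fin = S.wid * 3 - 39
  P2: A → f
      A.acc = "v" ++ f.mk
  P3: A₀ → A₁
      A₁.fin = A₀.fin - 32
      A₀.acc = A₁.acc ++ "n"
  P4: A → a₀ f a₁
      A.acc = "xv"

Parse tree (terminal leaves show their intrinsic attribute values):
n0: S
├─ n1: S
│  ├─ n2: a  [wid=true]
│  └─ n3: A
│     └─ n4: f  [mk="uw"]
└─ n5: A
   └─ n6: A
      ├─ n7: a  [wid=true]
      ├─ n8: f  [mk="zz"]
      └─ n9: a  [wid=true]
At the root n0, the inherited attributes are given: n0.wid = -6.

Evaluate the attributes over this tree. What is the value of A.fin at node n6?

-4

1. n0.wid = -6  [given at root]
2. n1.wid = 15  [15]
3. n2.wid = true  [terminal]
4. n3.fin = 12  [12]
5. n4.mk = "uw"  [terminal]
6. n3.acc = "vuw"  ["v" ++ f.mk]
7. n1.fin = 6  [S.wid * 3 - 39]
8. n5.fin = 28  [S₁.fin + S₀.wid + 28]
9. n6.fin = -4  [A₀.fin - 32]
10. n7.wid = true  [terminal]
11. n8.mk = "zz"  [terminal]
12. n9.wid = true  [terminal]
13. n6.acc = "xv"  ["xv"]
14. n5.acc = "xvn"  [A₁.acc ++ "n"]
15. n0.fin = 15  [len(A.acc) + 12]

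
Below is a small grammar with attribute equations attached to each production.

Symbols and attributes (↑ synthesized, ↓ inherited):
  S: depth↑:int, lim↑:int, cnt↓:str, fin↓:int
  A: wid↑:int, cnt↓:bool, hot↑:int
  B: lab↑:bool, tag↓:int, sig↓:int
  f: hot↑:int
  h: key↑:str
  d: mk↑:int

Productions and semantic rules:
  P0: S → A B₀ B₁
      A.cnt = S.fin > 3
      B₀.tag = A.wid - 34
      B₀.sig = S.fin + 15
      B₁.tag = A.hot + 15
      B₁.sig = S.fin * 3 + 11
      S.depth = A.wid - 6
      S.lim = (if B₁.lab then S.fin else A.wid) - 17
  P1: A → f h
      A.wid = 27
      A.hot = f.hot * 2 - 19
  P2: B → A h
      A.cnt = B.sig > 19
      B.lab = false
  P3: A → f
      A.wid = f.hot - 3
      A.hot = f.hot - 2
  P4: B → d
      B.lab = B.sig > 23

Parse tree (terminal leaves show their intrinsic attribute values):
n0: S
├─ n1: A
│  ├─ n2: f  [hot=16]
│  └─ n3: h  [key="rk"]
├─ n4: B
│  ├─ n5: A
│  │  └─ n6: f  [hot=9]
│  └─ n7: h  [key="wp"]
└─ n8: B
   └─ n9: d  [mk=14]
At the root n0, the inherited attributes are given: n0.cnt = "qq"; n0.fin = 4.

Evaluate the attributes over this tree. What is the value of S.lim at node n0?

10

1. n0.cnt = "qq"  [given at root]
2. n0.fin = 4  [given at root]
3. n1.cnt = true  [S.fin > 3]
4. n2.hot = 16  [terminal]
5. n3.key = "rk"  [terminal]
6. n1.wid = 27  [27]
7. n1.hot = 13  [f.hot * 2 - 19]
8. n4.tag = -7  [A.wid - 34]
9. n4.sig = 19  [S.fin + 15]
10. n5.cnt = false  [B.sig > 19]
11. n6.hot = 9  [terminal]
12. n5.wid = 6  [f.hot - 3]
13. n5.hot = 7  [f.hot - 2]
14. n7.key = "wp"  [terminal]
15. n4.lab = false  [false]
16. n8.tag = 28  [A.hot + 15]
17. n8.sig = 23  [S.fin * 3 + 11]
18. n9.mk = 14  [terminal]
19. n8.lab = false  [B.sig > 23]
20. n0.depth = 21  [A.wid - 6]
21. n0.lim = 10  [(if B₁.lab then S.fin else A.wid) - 17]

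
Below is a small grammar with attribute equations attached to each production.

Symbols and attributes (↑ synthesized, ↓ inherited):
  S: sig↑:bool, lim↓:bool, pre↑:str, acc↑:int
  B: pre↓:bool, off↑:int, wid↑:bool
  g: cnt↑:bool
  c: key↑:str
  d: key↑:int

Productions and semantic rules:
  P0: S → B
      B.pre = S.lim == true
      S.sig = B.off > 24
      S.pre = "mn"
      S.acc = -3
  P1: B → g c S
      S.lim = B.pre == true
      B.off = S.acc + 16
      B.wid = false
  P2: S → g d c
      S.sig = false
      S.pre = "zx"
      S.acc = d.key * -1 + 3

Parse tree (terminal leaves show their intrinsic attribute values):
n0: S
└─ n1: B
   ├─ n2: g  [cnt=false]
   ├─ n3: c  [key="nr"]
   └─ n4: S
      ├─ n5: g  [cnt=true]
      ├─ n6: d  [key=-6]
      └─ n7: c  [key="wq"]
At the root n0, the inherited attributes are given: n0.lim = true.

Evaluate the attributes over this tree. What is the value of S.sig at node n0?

1. n0.lim = true  [given at root]
2. n1.pre = true  [S.lim == true]
3. n2.cnt = false  [terminal]
4. n3.key = "nr"  [terminal]
5. n4.lim = true  [B.pre == true]
6. n5.cnt = true  [terminal]
7. n6.key = -6  [terminal]
8. n7.key = "wq"  [terminal]
9. n4.sig = false  [false]
10. n4.pre = "zx"  ["zx"]
11. n4.acc = 9  [d.key * -1 + 3]
12. n1.off = 25  [S.acc + 16]
13. n1.wid = false  [false]
14. n0.sig = true  [B.off > 24]
15. n0.pre = "mn"  ["mn"]
16. n0.acc = -3  [-3]

true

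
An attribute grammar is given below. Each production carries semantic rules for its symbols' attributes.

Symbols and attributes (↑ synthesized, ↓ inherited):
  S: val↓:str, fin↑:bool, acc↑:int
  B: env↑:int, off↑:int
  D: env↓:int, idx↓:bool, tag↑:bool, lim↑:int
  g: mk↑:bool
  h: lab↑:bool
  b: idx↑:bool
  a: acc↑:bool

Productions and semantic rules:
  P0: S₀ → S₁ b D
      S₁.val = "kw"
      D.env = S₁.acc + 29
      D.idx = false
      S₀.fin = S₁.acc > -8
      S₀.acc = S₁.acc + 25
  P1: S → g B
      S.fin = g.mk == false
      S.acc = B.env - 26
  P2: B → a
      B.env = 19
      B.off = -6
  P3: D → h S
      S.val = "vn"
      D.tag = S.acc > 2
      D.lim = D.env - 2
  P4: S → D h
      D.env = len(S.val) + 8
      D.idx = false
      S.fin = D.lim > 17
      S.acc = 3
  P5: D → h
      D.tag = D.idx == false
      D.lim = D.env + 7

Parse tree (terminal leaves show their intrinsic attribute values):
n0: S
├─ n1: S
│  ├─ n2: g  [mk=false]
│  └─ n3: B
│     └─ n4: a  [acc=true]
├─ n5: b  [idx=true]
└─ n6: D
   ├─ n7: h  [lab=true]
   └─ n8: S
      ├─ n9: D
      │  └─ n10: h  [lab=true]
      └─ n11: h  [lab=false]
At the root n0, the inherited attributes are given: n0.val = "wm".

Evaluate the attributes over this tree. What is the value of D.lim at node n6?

1. n0.val = "wm"  [given at root]
2. n1.val = "kw"  ["kw"]
3. n2.mk = false  [terminal]
4. n4.acc = true  [terminal]
5. n3.env = 19  [19]
6. n3.off = -6  [-6]
7. n1.fin = true  [g.mk == false]
8. n1.acc = -7  [B.env - 26]
9. n5.idx = true  [terminal]
10. n6.env = 22  [S₁.acc + 29]
11. n6.idx = false  [false]
12. n7.lab = true  [terminal]
13. n8.val = "vn"  ["vn"]
14. n9.env = 10  [len(S.val) + 8]
15. n9.idx = false  [false]
16. n10.lab = true  [terminal]
17. n9.tag = true  [D.idx == false]
18. n9.lim = 17  [D.env + 7]
19. n11.lab = false  [terminal]
20. n8.fin = false  [D.lim > 17]
21. n8.acc = 3  [3]
22. n6.tag = true  [S.acc > 2]
23. n6.lim = 20  [D.env - 2]
24. n0.fin = true  [S₁.acc > -8]
25. n0.acc = 18  [S₁.acc + 25]

20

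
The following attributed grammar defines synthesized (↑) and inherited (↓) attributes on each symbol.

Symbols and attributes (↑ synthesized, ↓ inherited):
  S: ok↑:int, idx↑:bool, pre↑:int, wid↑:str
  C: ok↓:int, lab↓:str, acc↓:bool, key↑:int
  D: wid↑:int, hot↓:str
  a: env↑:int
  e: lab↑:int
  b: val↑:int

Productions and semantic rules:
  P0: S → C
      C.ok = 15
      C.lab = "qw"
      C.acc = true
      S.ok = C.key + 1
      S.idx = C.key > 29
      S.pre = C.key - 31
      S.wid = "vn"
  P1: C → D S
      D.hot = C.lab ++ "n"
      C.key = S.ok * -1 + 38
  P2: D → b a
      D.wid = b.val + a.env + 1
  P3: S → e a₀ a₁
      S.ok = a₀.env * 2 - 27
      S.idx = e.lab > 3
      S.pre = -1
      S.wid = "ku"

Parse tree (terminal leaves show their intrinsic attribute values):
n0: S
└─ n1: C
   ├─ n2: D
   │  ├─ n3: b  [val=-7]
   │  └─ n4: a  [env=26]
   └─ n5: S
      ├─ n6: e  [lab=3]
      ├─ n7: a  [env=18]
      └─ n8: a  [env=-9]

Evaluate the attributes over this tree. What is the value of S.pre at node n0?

1. n1.ok = 15  [15]
2. n1.lab = "qw"  ["qw"]
3. n1.acc = true  [true]
4. n2.hot = "qwn"  [C.lab ++ "n"]
5. n3.val = -7  [terminal]
6. n4.env = 26  [terminal]
7. n2.wid = 20  [b.val + a.env + 1]
8. n6.lab = 3  [terminal]
9. n7.env = 18  [terminal]
10. n8.env = -9  [terminal]
11. n5.ok = 9  [a₀.env * 2 - 27]
12. n5.idx = false  [e.lab > 3]
13. n5.pre = -1  [-1]
14. n5.wid = "ku"  ["ku"]
15. n1.key = 29  [S.ok * -1 + 38]
16. n0.ok = 30  [C.key + 1]
17. n0.idx = false  [C.key > 29]
18. n0.pre = -2  [C.key - 31]
19. n0.wid = "vn"  ["vn"]

-2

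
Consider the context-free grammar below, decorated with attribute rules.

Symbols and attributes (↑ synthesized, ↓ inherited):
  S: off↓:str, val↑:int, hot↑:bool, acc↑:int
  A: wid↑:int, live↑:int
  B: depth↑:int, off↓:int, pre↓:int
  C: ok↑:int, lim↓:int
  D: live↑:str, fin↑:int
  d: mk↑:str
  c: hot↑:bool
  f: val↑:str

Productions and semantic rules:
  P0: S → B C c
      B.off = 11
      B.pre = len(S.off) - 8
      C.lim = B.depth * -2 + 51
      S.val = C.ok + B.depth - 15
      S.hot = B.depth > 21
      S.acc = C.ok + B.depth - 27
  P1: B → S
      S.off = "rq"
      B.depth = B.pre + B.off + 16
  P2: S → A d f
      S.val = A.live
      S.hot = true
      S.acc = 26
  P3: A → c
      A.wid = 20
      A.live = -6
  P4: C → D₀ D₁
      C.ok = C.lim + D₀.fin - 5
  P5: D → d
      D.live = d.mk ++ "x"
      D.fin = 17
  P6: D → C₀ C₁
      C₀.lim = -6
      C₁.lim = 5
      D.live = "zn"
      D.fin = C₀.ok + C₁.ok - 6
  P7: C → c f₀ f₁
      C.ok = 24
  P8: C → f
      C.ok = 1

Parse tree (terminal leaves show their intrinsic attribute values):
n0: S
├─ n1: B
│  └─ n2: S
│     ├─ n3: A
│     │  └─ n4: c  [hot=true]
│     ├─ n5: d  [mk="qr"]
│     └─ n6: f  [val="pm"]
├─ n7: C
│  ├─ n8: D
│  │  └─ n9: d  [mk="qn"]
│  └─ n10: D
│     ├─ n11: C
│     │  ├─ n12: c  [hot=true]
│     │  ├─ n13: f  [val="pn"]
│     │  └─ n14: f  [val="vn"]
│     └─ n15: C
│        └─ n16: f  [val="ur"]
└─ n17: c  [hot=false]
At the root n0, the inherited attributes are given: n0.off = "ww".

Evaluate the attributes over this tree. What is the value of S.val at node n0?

27

1. n0.off = "ww"  [given at root]
2. n1.off = 11  [11]
3. n1.pre = -6  [len(S.off) - 8]
4. n2.off = "rq"  ["rq"]
5. n4.hot = true  [terminal]
6. n3.wid = 20  [20]
7. n3.live = -6  [-6]
8. n5.mk = "qr"  [terminal]
9. n6.val = "pm"  [terminal]
10. n2.val = -6  [A.live]
11. n2.hot = true  [true]
12. n2.acc = 26  [26]
13. n1.depth = 21  [B.pre + B.off + 16]
14. n7.lim = 9  [B.depth * -2 + 51]
15. n9.mk = "qn"  [terminal]
16. n8.live = "qnx"  [d.mk ++ "x"]
17. n8.fin = 17  [17]
18. n11.lim = -6  [-6]
19. n12.hot = true  [terminal]
20. n13.val = "pn"  [terminal]
21. n14.val = "vn"  [terminal]
22. n11.ok = 24  [24]
23. n15.lim = 5  [5]
24. n16.val = "ur"  [terminal]
25. n15.ok = 1  [1]
26. n10.live = "zn"  ["zn"]
27. n10.fin = 19  [C₀.ok + C₁.ok - 6]
28. n7.ok = 21  [C.lim + D₀.fin - 5]
29. n17.hot = false  [terminal]
30. n0.val = 27  [C.ok + B.depth - 15]
31. n0.hot = false  [B.depth > 21]
32. n0.acc = 15  [C.ok + B.depth - 27]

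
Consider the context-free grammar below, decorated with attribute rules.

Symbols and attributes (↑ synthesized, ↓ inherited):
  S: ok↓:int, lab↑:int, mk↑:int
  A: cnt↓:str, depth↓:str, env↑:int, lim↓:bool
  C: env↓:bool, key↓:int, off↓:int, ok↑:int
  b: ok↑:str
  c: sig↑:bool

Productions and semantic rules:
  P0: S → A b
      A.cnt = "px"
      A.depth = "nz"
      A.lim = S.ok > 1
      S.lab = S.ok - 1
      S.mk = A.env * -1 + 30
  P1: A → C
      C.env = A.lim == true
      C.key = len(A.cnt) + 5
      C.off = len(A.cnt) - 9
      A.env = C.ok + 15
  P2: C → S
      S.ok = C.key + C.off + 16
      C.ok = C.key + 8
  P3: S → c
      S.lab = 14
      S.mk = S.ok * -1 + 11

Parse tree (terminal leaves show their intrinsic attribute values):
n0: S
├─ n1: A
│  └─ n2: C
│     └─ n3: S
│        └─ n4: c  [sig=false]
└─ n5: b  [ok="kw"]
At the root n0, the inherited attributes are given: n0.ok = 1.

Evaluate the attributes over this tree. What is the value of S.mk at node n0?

1. n0.ok = 1  [given at root]
2. n1.cnt = "px"  ["px"]
3. n1.depth = "nz"  ["nz"]
4. n1.lim = false  [S.ok > 1]
5. n2.env = false  [A.lim == true]
6. n2.key = 7  [len(A.cnt) + 5]
7. n2.off = -7  [len(A.cnt) - 9]
8. n3.ok = 16  [C.key + C.off + 16]
9. n4.sig = false  [terminal]
10. n3.lab = 14  [14]
11. n3.mk = -5  [S.ok * -1 + 11]
12. n2.ok = 15  [C.key + 8]
13. n1.env = 30  [C.ok + 15]
14. n5.ok = "kw"  [terminal]
15. n0.lab = 0  [S.ok - 1]
16. n0.mk = 0  [A.env * -1 + 30]

0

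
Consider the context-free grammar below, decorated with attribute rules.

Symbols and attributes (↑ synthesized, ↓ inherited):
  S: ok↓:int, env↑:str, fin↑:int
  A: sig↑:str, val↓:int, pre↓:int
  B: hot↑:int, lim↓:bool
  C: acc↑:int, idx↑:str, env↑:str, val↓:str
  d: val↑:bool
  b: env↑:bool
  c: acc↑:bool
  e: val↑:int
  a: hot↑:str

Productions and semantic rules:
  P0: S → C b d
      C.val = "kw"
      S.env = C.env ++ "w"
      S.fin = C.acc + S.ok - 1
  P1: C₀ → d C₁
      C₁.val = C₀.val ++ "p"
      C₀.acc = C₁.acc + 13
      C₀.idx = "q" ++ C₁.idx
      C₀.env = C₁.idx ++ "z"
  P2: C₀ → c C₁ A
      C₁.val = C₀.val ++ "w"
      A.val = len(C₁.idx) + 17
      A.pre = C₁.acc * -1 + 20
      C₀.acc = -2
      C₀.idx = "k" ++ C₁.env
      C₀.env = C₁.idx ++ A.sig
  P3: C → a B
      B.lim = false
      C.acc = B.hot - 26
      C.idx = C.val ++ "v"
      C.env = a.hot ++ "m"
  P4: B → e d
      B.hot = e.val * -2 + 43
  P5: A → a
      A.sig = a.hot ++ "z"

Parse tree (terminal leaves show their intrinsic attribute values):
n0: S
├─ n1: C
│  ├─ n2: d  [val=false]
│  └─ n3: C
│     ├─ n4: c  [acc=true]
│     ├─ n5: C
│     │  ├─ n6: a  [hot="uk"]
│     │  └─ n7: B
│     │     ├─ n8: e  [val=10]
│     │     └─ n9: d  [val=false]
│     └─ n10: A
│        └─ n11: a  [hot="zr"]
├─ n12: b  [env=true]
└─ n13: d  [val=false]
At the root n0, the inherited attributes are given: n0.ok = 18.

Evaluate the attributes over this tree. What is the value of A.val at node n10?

22

1. n0.ok = 18  [given at root]
2. n1.val = "kw"  ["kw"]
3. n2.val = false  [terminal]
4. n3.val = "kwp"  [C₀.val ++ "p"]
5. n4.acc = true  [terminal]
6. n5.val = "kwpw"  [C₀.val ++ "w"]
7. n6.hot = "uk"  [terminal]
8. n7.lim = false  [false]
9. n8.val = 10  [terminal]
10. n9.val = false  [terminal]
11. n7.hot = 23  [e.val * -2 + 43]
12. n5.acc = -3  [B.hot - 26]
13. n5.idx = "kwpwv"  [C.val ++ "v"]
14. n5.env = "ukm"  [a.hot ++ "m"]
15. n10.val = 22  [len(C₁.idx) + 17]
16. n10.pre = 23  [C₁.acc * -1 + 20]
17. n11.hot = "zr"  [terminal]
18. n10.sig = "zrz"  [a.hot ++ "z"]
19. n3.acc = -2  [-2]
20. n3.idx = "kukm"  ["k" ++ C₁.env]
21. n3.env = "kwpwvzrz"  [C₁.idx ++ A.sig]
22. n1.acc = 11  [C₁.acc + 13]
23. n1.idx = "qkukm"  ["q" ++ C₁.idx]
24. n1.env = "kukmz"  [C₁.idx ++ "z"]
25. n12.env = true  [terminal]
26. n13.val = false  [terminal]
27. n0.env = "kukmzw"  [C.env ++ "w"]
28. n0.fin = 28  [C.acc + S.ok - 1]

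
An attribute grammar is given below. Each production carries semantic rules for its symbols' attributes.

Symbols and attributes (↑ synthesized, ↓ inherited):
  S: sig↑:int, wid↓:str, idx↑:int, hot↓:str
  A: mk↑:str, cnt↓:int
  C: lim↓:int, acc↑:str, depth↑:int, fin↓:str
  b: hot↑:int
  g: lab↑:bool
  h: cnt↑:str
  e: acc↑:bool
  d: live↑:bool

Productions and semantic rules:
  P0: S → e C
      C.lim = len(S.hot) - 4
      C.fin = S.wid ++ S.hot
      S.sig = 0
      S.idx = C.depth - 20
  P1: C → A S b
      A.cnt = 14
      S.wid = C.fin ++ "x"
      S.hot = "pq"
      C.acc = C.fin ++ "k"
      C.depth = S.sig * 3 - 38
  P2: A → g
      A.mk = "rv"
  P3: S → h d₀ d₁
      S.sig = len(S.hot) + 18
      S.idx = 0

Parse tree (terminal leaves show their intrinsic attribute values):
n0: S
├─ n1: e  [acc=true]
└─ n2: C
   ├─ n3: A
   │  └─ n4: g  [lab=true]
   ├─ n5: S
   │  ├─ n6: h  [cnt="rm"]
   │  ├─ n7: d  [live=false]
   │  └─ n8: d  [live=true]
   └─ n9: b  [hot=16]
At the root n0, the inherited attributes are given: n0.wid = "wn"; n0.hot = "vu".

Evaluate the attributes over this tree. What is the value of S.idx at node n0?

1. n0.wid = "wn"  [given at root]
2. n0.hot = "vu"  [given at root]
3. n1.acc = true  [terminal]
4. n2.lim = -2  [len(S.hot) - 4]
5. n2.fin = "wnvu"  [S.wid ++ S.hot]
6. n3.cnt = 14  [14]
7. n4.lab = true  [terminal]
8. n3.mk = "rv"  ["rv"]
9. n5.wid = "wnvux"  [C.fin ++ "x"]
10. n5.hot = "pq"  ["pq"]
11. n6.cnt = "rm"  [terminal]
12. n7.live = false  [terminal]
13. n8.live = true  [terminal]
14. n5.sig = 20  [len(S.hot) + 18]
15. n5.idx = 0  [0]
16. n9.hot = 16  [terminal]
17. n2.acc = "wnvuk"  [C.fin ++ "k"]
18. n2.depth = 22  [S.sig * 3 - 38]
19. n0.sig = 0  [0]
20. n0.idx = 2  [C.depth - 20]

2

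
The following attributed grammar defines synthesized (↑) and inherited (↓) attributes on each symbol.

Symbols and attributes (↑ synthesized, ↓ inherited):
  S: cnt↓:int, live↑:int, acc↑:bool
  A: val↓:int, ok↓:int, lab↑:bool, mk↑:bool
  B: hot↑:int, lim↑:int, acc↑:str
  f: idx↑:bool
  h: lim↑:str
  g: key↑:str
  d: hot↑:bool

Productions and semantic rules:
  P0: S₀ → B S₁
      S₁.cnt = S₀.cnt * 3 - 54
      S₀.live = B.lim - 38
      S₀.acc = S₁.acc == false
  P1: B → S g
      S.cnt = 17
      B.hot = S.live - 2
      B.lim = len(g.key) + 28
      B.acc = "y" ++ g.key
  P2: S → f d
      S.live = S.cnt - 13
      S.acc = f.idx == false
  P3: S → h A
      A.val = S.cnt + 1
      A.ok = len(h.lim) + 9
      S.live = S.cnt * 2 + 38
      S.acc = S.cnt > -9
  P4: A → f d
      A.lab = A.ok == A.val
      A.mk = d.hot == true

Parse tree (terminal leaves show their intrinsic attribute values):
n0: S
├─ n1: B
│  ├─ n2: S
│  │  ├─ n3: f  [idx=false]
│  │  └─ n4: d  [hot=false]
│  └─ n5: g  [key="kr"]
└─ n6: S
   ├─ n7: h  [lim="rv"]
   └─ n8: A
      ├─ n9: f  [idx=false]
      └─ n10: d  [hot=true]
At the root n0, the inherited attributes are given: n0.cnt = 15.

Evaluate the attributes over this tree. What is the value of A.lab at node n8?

false

1. n0.cnt = 15  [given at root]
2. n2.cnt = 17  [17]
3. n3.idx = false  [terminal]
4. n4.hot = false  [terminal]
5. n2.live = 4  [S.cnt - 13]
6. n2.acc = true  [f.idx == false]
7. n5.key = "kr"  [terminal]
8. n1.hot = 2  [S.live - 2]
9. n1.lim = 30  [len(g.key) + 28]
10. n1.acc = "ykr"  ["y" ++ g.key]
11. n6.cnt = -9  [S₀.cnt * 3 - 54]
12. n7.lim = "rv"  [terminal]
13. n8.val = -8  [S.cnt + 1]
14. n8.ok = 11  [len(h.lim) + 9]
15. n9.idx = false  [terminal]
16. n10.hot = true  [terminal]
17. n8.lab = false  [A.ok == A.val]
18. n8.mk = true  [d.hot == true]
19. n6.live = 20  [S.cnt * 2 + 38]
20. n6.acc = false  [S.cnt > -9]
21. n0.live = -8  [B.lim - 38]
22. n0.acc = true  [S₁.acc == false]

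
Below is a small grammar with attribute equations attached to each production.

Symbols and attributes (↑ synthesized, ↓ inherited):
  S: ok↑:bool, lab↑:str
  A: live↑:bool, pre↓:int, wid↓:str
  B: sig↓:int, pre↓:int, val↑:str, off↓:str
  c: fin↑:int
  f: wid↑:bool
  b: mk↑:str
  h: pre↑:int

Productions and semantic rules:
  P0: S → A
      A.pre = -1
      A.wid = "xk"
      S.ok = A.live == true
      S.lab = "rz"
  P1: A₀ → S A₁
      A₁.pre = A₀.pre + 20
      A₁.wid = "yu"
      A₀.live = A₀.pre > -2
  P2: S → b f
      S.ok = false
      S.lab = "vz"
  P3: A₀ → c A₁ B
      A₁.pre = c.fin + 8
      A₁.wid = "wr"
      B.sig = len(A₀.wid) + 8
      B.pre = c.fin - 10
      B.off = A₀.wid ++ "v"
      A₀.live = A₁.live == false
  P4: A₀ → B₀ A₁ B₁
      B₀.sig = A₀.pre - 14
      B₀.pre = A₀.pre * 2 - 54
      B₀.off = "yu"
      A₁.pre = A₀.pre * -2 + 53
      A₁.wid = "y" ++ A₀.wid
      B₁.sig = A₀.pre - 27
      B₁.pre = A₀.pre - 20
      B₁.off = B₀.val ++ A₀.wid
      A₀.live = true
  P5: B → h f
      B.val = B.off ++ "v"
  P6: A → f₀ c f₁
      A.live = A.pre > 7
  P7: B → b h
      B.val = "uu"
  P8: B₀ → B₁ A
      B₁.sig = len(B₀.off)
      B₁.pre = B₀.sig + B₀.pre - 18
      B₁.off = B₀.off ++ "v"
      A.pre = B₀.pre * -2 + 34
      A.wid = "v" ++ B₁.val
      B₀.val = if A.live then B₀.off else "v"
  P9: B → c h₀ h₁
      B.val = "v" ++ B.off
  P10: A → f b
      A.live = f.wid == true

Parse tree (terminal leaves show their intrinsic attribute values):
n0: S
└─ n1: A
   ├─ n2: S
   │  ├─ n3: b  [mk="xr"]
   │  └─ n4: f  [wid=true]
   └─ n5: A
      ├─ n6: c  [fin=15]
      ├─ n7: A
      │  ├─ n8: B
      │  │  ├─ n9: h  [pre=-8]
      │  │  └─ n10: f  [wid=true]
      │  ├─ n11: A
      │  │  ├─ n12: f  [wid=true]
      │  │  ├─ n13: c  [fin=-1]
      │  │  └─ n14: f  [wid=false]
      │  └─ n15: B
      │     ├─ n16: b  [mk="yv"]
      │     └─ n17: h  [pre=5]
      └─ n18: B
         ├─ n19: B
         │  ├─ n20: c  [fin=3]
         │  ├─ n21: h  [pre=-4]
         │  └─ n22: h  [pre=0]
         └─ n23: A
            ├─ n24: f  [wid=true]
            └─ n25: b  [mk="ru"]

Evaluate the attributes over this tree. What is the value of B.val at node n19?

"vyuvv"

1. n1.pre = -1  [-1]
2. n1.wid = "xk"  ["xk"]
3. n3.mk = "xr"  [terminal]
4. n4.wid = true  [terminal]
5. n2.ok = false  [false]
6. n2.lab = "vz"  ["vz"]
7. n5.pre = 19  [A₀.pre + 20]
8. n5.wid = "yu"  ["yu"]
9. n6.fin = 15  [terminal]
10. n7.pre = 23  [c.fin + 8]
11. n7.wid = "wr"  ["wr"]
12. n8.sig = 9  [A₀.pre - 14]
13. n8.pre = -8  [A₀.pre * 2 - 54]
14. n8.off = "yu"  ["yu"]
15. n9.pre = -8  [terminal]
16. n10.wid = true  [terminal]
17. n8.val = "yuv"  [B.off ++ "v"]
18. n11.pre = 7  [A₀.pre * -2 + 53]
19. n11.wid = "ywr"  ["y" ++ A₀.wid]
20. n12.wid = true  [terminal]
21. n13.fin = -1  [terminal]
22. n14.wid = false  [terminal]
23. n11.live = false  [A.pre > 7]
24. n15.sig = -4  [A₀.pre - 27]
25. n15.pre = 3  [A₀.pre - 20]
26. n15.off = "yuvwr"  [B₀.val ++ A₀.wid]
27. n16.mk = "yv"  [terminal]
28. n17.pre = 5  [terminal]
29. n15.val = "uu"  ["uu"]
30. n7.live = true  [true]
31. n18.sig = 10  [len(A₀.wid) + 8]
32. n18.pre = 5  [c.fin - 10]
33. n18.off = "yuv"  [A₀.wid ++ "v"]
34. n19.sig = 3  [len(B₀.off)]
35. n19.pre = -3  [B₀.sig + B₀.pre - 18]
36. n19.off = "yuvv"  [B₀.off ++ "v"]
37. n20.fin = 3  [terminal]
38. n21.pre = -4  [terminal]
39. n22.pre = 0  [terminal]
40. n19.val = "vyuvv"  ["v" ++ B.off]
41. n23.pre = 24  [B₀.pre * -2 + 34]
42. n23.wid = "vvyuvv"  ["v" ++ B₁.val]
43. n24.wid = true  [terminal]
44. n25.mk = "ru"  [terminal]
45. n23.live = true  [f.wid == true]
46. n18.val = "yuv"  [if A.live then B₀.off else "v"]
47. n5.live = false  [A₁.live == false]
48. n1.live = true  [A₀.pre > -2]
49. n0.ok = true  [A.live == true]
50. n0.lab = "rz"  ["rz"]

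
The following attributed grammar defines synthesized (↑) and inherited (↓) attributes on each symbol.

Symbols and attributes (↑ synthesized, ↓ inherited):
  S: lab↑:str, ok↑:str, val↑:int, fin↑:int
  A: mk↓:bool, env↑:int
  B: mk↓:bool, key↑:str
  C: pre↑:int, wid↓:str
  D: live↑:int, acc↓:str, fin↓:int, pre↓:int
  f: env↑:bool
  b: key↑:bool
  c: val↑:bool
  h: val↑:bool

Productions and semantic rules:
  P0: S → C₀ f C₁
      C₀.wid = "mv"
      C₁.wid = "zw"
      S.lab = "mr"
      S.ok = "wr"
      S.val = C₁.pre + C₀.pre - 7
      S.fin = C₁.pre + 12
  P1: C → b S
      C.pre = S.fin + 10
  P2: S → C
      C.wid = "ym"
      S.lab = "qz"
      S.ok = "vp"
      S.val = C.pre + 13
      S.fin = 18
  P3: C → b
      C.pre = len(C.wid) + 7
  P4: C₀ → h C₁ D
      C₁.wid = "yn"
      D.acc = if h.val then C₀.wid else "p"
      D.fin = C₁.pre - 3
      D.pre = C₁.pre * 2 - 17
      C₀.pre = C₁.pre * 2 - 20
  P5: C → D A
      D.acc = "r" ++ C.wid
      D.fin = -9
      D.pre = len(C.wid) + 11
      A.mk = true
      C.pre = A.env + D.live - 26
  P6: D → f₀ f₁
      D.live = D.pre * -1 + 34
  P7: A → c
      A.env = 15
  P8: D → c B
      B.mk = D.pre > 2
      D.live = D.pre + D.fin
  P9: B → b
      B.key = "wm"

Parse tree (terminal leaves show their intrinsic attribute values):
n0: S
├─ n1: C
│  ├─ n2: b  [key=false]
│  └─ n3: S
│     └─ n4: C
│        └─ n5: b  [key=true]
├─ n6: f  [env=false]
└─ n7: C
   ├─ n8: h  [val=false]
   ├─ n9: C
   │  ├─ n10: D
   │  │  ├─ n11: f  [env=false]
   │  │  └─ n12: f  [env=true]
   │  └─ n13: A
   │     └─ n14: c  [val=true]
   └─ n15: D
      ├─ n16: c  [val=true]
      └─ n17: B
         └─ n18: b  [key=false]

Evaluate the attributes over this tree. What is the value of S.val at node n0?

1. n1.wid = "mv"  ["mv"]
2. n2.key = false  [terminal]
3. n4.wid = "ym"  ["ym"]
4. n5.key = true  [terminal]
5. n4.pre = 9  [len(C.wid) + 7]
6. n3.lab = "qz"  ["qz"]
7. n3.ok = "vp"  ["vp"]
8. n3.val = 22  [C.pre + 13]
9. n3.fin = 18  [18]
10. n1.pre = 28  [S.fin + 10]
11. n6.env = false  [terminal]
12. n7.wid = "zw"  ["zw"]
13. n8.val = false  [terminal]
14. n9.wid = "yn"  ["yn"]
15. n10.acc = "ryn"  ["r" ++ C.wid]
16. n10.fin = -9  [-9]
17. n10.pre = 13  [len(C.wid) + 11]
18. n11.env = false  [terminal]
19. n12.env = true  [terminal]
20. n10.live = 21  [D.pre * -1 + 34]
21. n13.mk = true  [true]
22. n14.val = true  [terminal]
23. n13.env = 15  [15]
24. n9.pre = 10  [A.env + D.live - 26]
25. n15.acc = "p"  [if h.val then C₀.wid else "p"]
26. n15.fin = 7  [C₁.pre - 3]
27. n15.pre = 3  [C₁.pre * 2 - 17]
28. n16.val = true  [terminal]
29. n17.mk = true  [D.pre > 2]
30. n18.key = false  [terminal]
31. n17.key = "wm"  ["wm"]
32. n15.live = 10  [D.pre + D.fin]
33. n7.pre = 0  [C₁.pre * 2 - 20]
34. n0.lab = "mr"  ["mr"]
35. n0.ok = "wr"  ["wr"]
36. n0.val = 21  [C₁.pre + C₀.pre - 7]
37. n0.fin = 12  [C₁.pre + 12]

21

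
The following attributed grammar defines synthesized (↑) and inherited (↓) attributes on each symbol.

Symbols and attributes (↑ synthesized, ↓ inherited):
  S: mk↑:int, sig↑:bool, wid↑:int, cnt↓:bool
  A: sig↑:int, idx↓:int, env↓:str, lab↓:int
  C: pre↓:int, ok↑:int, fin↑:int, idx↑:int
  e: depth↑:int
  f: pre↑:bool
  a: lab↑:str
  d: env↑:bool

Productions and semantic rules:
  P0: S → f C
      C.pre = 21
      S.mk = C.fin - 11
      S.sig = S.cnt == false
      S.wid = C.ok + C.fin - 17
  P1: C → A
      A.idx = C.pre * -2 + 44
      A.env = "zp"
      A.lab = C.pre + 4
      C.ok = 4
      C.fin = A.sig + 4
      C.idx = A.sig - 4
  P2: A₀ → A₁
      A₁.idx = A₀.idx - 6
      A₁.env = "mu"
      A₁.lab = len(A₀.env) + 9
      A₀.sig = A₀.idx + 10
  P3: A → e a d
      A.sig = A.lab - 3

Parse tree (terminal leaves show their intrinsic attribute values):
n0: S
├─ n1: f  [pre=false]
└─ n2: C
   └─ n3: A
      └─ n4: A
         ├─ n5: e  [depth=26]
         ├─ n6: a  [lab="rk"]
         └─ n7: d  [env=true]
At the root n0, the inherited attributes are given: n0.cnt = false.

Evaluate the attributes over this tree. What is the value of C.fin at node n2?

1. n0.cnt = false  [given at root]
2. n1.pre = false  [terminal]
3. n2.pre = 21  [21]
4. n3.idx = 2  [C.pre * -2 + 44]
5. n3.env = "zp"  ["zp"]
6. n3.lab = 25  [C.pre + 4]
7. n4.idx = -4  [A₀.idx - 6]
8. n4.env = "mu"  ["mu"]
9. n4.lab = 11  [len(A₀.env) + 9]
10. n5.depth = 26  [terminal]
11. n6.lab = "rk"  [terminal]
12. n7.env = true  [terminal]
13. n4.sig = 8  [A.lab - 3]
14. n3.sig = 12  [A₀.idx + 10]
15. n2.ok = 4  [4]
16. n2.fin = 16  [A.sig + 4]
17. n2.idx = 8  [A.sig - 4]
18. n0.mk = 5  [C.fin - 11]
19. n0.sig = true  [S.cnt == false]
20. n0.wid = 3  [C.ok + C.fin - 17]

16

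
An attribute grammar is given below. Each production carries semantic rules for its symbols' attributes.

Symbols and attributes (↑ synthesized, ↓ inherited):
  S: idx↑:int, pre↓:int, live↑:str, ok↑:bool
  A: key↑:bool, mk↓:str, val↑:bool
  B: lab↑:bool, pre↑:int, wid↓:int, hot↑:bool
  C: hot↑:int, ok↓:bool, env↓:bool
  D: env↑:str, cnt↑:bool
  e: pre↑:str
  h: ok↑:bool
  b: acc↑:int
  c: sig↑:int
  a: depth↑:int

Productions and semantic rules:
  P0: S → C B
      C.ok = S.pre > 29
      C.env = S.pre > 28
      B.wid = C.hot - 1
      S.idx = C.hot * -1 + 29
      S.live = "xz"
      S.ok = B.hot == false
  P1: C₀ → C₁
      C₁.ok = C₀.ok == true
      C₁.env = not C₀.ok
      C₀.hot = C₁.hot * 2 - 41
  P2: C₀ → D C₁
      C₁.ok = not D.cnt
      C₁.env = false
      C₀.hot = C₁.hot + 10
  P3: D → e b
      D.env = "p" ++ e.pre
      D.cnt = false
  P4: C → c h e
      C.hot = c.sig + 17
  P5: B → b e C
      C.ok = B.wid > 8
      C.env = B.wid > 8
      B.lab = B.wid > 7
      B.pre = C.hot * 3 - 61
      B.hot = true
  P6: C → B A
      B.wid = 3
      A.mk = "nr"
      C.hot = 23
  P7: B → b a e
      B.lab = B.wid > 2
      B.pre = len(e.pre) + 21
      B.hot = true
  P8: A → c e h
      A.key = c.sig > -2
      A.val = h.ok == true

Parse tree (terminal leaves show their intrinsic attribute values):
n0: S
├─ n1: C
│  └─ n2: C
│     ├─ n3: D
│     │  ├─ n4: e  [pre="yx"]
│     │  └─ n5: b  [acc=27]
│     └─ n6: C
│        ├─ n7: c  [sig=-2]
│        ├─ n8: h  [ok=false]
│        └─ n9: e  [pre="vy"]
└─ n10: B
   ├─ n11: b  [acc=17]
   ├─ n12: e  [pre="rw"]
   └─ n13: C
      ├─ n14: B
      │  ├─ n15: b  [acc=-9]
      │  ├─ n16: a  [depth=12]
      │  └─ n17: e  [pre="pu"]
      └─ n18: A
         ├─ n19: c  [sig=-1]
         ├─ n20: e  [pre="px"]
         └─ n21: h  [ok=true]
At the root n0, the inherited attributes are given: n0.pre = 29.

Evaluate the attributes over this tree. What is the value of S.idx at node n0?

1. n0.pre = 29  [given at root]
2. n1.ok = false  [S.pre > 29]
3. n1.env = true  [S.pre > 28]
4. n2.ok = false  [C₀.ok == true]
5. n2.env = true  [not C₀.ok]
6. n4.pre = "yx"  [terminal]
7. n5.acc = 27  [terminal]
8. n3.env = "pyx"  ["p" ++ e.pre]
9. n3.cnt = false  [false]
10. n6.ok = true  [not D.cnt]
11. n6.env = false  [false]
12. n7.sig = -2  [terminal]
13. n8.ok = false  [terminal]
14. n9.pre = "vy"  [terminal]
15. n6.hot = 15  [c.sig + 17]
16. n2.hot = 25  [C₁.hot + 10]
17. n1.hot = 9  [C₁.hot * 2 - 41]
18. n10.wid = 8  [C.hot - 1]
19. n11.acc = 17  [terminal]
20. n12.pre = "rw"  [terminal]
21. n13.ok = false  [B.wid > 8]
22. n13.env = false  [B.wid > 8]
23. n14.wid = 3  [3]
24. n15.acc = -9  [terminal]
25. n16.depth = 12  [terminal]
26. n17.pre = "pu"  [terminal]
27. n14.lab = true  [B.wid > 2]
28. n14.pre = 23  [len(e.pre) + 21]
29. n14.hot = true  [true]
30. n18.mk = "nr"  ["nr"]
31. n19.sig = -1  [terminal]
32. n20.pre = "px"  [terminal]
33. n21.ok = true  [terminal]
34. n18.key = true  [c.sig > -2]
35. n18.val = true  [h.ok == true]
36. n13.hot = 23  [23]
37. n10.lab = true  [B.wid > 7]
38. n10.pre = 8  [C.hot * 3 - 61]
39. n10.hot = true  [true]
40. n0.idx = 20  [C.hot * -1 + 29]
41. n0.live = "xz"  ["xz"]
42. n0.ok = false  [B.hot == false]

20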